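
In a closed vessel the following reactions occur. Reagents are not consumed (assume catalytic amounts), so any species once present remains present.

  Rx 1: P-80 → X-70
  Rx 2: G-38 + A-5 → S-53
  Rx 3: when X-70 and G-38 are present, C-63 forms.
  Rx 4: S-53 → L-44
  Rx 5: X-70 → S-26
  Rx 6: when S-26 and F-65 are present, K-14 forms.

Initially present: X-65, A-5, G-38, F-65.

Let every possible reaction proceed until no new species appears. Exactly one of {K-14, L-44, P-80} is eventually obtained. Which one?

L-44

G-38 and A-5 present → S-53 forms (Rx 2).
S-53 present → L-44 forms (Rx 4).
No rule produces P-80, and it is not given. K-14 would need S-26 and F-65 (Rx 6), but S-26 never forms.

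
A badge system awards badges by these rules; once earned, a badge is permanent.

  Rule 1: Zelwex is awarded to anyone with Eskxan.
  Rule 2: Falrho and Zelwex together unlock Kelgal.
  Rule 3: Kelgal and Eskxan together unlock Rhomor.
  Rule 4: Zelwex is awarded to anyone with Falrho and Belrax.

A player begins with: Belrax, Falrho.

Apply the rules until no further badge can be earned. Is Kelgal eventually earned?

Yes

With Falrho and Belrax, Zelwex is earned (Rule 4).
With Falrho and Zelwex, Kelgal is earned (Rule 2).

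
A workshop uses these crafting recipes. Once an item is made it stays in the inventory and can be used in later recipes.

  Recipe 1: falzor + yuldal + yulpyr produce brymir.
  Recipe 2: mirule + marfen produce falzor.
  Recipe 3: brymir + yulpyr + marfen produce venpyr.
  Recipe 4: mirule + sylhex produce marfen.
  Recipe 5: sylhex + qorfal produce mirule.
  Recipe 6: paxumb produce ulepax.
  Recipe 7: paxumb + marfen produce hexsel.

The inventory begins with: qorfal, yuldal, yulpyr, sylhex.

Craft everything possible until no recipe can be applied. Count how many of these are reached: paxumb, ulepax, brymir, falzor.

sylhex + qorfal → mirule (Recipe 5).
Using Recipe 4, mirule and sylhex make marfen.
mirule + marfen → falzor (Recipe 2).
falzor + yuldal + yulpyr → brymir (Recipe 1).
No rule produces paxumb, and it is not given.
ulepax would need paxumb (Recipe 6), but paxumb is never obtained.
brymir: reached.
falzor: reached.
Reached: brymir and falzor — 2 of the 4.

2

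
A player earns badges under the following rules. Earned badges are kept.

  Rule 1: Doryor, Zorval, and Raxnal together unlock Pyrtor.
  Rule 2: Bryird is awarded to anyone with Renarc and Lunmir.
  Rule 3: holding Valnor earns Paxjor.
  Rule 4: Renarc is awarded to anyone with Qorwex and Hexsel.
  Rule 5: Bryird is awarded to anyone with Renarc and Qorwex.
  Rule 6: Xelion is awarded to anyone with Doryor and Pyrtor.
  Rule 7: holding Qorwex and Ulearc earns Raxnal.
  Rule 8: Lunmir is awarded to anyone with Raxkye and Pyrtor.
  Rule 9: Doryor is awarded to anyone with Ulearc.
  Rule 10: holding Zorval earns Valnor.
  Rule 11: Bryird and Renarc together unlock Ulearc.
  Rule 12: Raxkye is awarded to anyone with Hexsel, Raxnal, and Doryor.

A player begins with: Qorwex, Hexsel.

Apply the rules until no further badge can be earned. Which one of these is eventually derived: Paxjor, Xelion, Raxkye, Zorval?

Raxkye

With Qorwex and Hexsel, Renarc is earned (Rule 4).
With Renarc and Qorwex, Bryird is earned (Rule 5).
With Bryird and Renarc, Ulearc is earned (Rule 11).
With Ulearc, Doryor is earned (Rule 9).
With Qorwex and Ulearc, Raxnal is earned (Rule 7).
With Hexsel, Raxnal, and Doryor, Raxkye is earned (Rule 12).
No rule produces Zorval, and it is not given. Paxjor would need Valnor (Rule 3), but Valnor is never earned. Xelion would need Doryor and Pyrtor (Rule 6), but Pyrtor is never earned.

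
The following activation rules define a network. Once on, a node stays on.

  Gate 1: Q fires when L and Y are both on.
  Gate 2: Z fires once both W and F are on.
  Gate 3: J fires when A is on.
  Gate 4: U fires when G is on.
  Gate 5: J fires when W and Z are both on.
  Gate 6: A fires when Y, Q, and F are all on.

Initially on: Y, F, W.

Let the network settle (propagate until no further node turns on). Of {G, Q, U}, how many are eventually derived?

0

No rule produces G, and it is not given.
Q would need L and Y (Gate 1), but L never turns on.
U would need G (Gate 4), but G never turns on.
None of the 3 are reached.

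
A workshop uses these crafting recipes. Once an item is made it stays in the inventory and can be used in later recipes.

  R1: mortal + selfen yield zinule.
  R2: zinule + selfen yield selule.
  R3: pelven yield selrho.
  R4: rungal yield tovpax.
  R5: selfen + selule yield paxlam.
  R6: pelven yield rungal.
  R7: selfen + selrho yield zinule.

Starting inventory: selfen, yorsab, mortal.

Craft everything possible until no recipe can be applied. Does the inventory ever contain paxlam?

Using R1, mortal and selfen make zinule.
zinule + selfen → selule (R2).
Using R5, selfen and selule make paxlam.

Yes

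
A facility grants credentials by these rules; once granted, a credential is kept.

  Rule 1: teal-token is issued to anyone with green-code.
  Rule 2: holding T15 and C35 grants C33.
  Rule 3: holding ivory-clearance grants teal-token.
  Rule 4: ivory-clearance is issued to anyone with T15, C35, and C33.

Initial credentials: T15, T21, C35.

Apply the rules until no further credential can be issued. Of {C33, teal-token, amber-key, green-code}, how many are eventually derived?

Holding T15 and C35 grants C33 (Rule 2).
Holding T15, C35, and C33 grants ivory-clearance (Rule 4).
Holding ivory-clearance grants teal-token (Rule 3).
C33: reached.
teal-token: reached.
No rule produces amber-key, and it is not given.
No rule produces green-code, and it is not given.
Reached: C33 and teal-token — 2 of the 4.

2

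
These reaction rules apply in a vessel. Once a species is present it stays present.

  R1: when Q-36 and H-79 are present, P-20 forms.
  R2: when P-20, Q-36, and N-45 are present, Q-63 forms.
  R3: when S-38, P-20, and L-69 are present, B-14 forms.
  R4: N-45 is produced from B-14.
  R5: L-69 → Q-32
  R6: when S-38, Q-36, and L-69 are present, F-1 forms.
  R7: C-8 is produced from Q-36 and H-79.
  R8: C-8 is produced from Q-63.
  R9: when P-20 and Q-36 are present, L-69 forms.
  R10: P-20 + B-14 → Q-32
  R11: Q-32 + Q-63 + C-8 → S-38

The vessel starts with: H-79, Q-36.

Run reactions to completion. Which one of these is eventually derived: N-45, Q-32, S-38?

Q-36 and H-79 present → P-20 forms (R1).
P-20 and Q-36 present → L-69 forms (R9).
L-69 present → Q-32 forms (R5).
S-38 would need Q-32, Q-63, and C-8 (R11), but Q-63 never forms. N-45 would need B-14 (R4), but B-14 never forms.

Q-32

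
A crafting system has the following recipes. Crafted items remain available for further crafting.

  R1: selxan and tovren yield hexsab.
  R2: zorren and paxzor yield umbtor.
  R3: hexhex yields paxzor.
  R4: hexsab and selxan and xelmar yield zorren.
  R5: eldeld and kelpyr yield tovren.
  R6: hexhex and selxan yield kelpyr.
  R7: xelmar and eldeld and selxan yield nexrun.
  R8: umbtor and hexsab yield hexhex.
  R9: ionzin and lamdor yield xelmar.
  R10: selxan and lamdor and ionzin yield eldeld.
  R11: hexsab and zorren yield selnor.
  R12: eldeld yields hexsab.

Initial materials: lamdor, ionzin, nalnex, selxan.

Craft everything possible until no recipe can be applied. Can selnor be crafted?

ionzin and lamdor → xelmar (R9).
selxan and lamdor and ionzin → eldeld (R10).
Using R12, eldeld makes hexsab.
hexsab and selxan and xelmar → zorren (R4).
Using R11, hexsab and zorren make selnor.

Yes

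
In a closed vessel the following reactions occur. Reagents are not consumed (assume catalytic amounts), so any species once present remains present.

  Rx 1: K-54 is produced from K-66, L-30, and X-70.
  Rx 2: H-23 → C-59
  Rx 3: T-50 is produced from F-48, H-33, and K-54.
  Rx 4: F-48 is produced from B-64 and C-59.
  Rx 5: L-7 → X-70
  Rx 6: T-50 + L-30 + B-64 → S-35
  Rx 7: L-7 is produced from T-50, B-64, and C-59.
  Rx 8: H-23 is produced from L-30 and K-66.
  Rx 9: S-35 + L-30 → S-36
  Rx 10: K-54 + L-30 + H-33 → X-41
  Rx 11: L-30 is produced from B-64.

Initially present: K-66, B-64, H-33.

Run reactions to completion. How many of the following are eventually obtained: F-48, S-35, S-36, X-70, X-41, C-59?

2

B-64 present → L-30 forms (Rx 11).
L-30 and K-66 present → H-23 forms (Rx 8).
H-23 present → C-59 forms (Rx 2).
B-64 and C-59 present → F-48 forms (Rx 4).
F-48: reached.
S-35 would need T-50, L-30, and B-64 (Rx 6), but T-50 never forms.
S-36 would need S-35 and L-30 (Rx 9), but S-35 never forms.
X-70 would need L-7 (Rx 5), but L-7 never forms.
X-41 would need K-54, L-30, and H-33 (Rx 10), but K-54 never forms.
C-59: reached.
Reached: F-48 and C-59 — 2 of the 6.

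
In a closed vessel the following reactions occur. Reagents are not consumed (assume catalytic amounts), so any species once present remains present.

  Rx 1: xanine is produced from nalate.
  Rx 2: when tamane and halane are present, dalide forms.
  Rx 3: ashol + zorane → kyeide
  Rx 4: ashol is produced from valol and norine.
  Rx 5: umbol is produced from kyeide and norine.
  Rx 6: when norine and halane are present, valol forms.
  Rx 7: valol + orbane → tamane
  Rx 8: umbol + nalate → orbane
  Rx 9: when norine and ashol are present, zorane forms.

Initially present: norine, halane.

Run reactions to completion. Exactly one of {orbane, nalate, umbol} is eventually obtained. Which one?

umbol

norine and halane present → valol forms (Rx 6).
valol and norine present → ashol forms (Rx 4).
norine and ashol present → zorane forms (Rx 9).
ashol and zorane present → kyeide forms (Rx 3).
kyeide and norine present → umbol forms (Rx 5).
No rule produces nalate, and it is not given. orbane would need umbol and nalate (Rx 8), but nalate never forms.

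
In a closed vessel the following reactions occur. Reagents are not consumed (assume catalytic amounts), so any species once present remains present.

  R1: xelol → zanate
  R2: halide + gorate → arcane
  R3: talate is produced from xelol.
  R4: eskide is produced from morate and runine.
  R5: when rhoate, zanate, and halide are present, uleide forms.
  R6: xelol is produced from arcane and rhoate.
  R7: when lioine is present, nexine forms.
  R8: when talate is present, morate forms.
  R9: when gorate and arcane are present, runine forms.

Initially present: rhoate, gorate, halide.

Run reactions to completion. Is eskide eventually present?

Yes

halide and gorate present → arcane forms (R2).
gorate and arcane present → runine forms (R9).
arcane and rhoate present → xelol forms (R6).
xelol present → talate forms (R3).
talate present → morate forms (R8).
morate and runine present → eskide forms (R4).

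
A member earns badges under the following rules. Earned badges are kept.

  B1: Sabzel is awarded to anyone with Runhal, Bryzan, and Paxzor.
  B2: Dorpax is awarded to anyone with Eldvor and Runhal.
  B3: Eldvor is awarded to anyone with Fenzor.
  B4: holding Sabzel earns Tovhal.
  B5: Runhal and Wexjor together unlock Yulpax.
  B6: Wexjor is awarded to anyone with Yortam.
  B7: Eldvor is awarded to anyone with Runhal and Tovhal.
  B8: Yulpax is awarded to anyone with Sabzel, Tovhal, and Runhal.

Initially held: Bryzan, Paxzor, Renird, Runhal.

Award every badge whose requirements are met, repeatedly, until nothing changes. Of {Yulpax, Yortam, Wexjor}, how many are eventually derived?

With Runhal, Bryzan, and Paxzor, Sabzel is earned (B1).
With Sabzel, Tovhal is earned (B4).
With Sabzel, Tovhal, and Runhal, Yulpax is earned (B8).
Yulpax: reached.
No rule produces Yortam, and it is not given.
Wexjor would need Yortam (B6), but Yortam is never earned.
Reached: Yulpax — 1 of the 3.

1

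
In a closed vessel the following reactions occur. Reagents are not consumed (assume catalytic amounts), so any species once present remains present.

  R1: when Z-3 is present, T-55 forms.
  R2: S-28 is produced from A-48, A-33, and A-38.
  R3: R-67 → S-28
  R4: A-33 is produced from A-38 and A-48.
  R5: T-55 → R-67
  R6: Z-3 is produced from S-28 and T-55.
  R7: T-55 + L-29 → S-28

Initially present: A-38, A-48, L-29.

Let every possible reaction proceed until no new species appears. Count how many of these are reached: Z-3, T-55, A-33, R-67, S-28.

A-38 and A-48 present → A-33 forms (R4).
A-48, A-33, and A-38 present → S-28 forms (R2).
Z-3 would need S-28 and T-55 (R6), but T-55 never forms.
T-55 would need Z-3 (R1), but Z-3 never forms.
A-33: reached.
R-67 would need T-55 (R5), but T-55 never forms.
S-28: reached.
Reached: A-33 and S-28 — 2 of the 5.

2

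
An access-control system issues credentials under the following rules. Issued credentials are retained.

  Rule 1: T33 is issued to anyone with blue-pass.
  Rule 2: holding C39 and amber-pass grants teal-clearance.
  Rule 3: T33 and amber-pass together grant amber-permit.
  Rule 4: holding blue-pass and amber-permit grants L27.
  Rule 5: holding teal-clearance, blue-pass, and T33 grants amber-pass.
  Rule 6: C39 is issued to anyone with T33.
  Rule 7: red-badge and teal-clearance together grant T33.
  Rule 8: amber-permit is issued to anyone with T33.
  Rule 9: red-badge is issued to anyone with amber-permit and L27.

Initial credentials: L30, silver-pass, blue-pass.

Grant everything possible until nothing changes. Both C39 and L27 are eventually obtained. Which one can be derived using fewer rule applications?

C39: Holding blue-pass grants T33 (Rule 1). Holding T33 grants C39 (Rule 6). [2 rule applications]
L27: Holding blue-pass grants T33 (Rule 1). Holding T33 grants amber-permit (Rule 8). Holding blue-pass and amber-permit grants L27 (Rule 4). [3 rule applications]
C39 needs fewer.

C39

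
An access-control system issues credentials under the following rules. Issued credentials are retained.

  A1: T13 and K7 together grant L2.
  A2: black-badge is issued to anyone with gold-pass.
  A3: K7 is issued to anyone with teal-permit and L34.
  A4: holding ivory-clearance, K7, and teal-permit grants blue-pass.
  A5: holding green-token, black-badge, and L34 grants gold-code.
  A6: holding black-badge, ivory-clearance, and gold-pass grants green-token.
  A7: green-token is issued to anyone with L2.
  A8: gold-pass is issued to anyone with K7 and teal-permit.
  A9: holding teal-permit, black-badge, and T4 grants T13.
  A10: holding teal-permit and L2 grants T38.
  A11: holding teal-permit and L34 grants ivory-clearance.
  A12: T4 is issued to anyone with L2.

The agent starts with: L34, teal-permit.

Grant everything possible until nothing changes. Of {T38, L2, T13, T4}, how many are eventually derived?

0

T38 would need teal-permit and L2 (A10), but L2 is never granted.
L2 would need T13 and K7 (A1), but T13 is never granted.
T13 would need teal-permit, black-badge, and T4 (A9), but T4 is never granted.
T4 would need L2 (A12), but L2 is never granted.
None of the 4 are reached.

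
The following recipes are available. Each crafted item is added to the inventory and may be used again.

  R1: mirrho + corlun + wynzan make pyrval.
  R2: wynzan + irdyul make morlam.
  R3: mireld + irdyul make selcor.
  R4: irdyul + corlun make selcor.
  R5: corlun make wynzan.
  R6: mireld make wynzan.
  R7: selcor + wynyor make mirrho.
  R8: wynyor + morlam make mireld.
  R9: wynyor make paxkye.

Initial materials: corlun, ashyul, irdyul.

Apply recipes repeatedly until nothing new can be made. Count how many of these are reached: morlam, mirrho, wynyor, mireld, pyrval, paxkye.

1

Using R5, corlun makes wynzan.
wynzan + irdyul → morlam (R2).
morlam: reached.
mirrho would need selcor and wynyor (R7), but wynyor is never obtained.
No rule produces wynyor, and it is not given.
mireld would need wynyor and morlam (R8), but wynyor is never obtained.
pyrval would need mirrho, corlun, and wynzan (R1), but mirrho is never obtained.
paxkye would need wynyor (R9), but wynyor is never obtained.
Reached: morlam — 1 of the 6.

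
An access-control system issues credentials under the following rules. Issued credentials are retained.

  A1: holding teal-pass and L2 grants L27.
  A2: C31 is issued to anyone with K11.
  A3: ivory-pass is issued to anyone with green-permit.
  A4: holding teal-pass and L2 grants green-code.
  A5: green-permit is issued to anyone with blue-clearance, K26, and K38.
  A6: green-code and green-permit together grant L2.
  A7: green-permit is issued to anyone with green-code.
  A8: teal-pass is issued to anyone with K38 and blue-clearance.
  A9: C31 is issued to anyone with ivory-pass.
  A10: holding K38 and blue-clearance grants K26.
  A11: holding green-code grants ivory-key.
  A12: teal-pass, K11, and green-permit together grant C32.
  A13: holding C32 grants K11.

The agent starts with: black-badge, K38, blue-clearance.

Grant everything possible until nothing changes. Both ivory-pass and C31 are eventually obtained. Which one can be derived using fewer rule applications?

ivory-pass: Holding K38 and blue-clearance grants K26 (A10). Holding blue-clearance, K26, and K38 grants green-permit (A5). Holding green-permit grants ivory-pass (A3). [3 rule applications]
C31: Holding K38 and blue-clearance grants K26 (A10). Holding blue-clearance, K26, and K38 grants green-permit (A5). Holding green-permit grants ivory-pass (A3). Holding ivory-pass grants C31 (A9). [4 rule applications]
ivory-pass needs fewer.

ivory-pass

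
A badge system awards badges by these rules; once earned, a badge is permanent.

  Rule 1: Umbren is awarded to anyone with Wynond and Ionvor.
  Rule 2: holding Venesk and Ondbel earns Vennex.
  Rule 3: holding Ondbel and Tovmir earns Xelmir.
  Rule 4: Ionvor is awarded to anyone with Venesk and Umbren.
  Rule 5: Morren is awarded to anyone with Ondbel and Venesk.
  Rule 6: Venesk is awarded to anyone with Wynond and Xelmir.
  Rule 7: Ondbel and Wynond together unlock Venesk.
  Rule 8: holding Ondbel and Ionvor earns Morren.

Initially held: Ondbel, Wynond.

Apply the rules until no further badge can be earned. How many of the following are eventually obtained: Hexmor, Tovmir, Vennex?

1

With Ondbel and Wynond, Venesk is earned (Rule 7).
With Venesk and Ondbel, Vennex is earned (Rule 2).
No rule produces Hexmor, and it is not given.
No rule produces Tovmir, and it is not given.
Vennex: reached.
Reached: Vennex — 1 of the 3.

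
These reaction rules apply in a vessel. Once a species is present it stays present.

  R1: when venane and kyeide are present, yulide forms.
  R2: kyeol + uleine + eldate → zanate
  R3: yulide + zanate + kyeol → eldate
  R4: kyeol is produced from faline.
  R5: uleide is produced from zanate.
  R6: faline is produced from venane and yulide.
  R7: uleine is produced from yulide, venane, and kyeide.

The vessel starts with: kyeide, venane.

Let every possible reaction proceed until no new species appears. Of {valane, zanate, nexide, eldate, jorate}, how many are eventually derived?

0

No rule produces valane, and it is not given.
zanate would need kyeol, uleine, and eldate (R2), but eldate never forms.
No rule produces nexide, and it is not given.
eldate would need yulide, zanate, and kyeol (R3), but zanate never forms.
No rule produces jorate, and it is not given.
None of the 5 are reached.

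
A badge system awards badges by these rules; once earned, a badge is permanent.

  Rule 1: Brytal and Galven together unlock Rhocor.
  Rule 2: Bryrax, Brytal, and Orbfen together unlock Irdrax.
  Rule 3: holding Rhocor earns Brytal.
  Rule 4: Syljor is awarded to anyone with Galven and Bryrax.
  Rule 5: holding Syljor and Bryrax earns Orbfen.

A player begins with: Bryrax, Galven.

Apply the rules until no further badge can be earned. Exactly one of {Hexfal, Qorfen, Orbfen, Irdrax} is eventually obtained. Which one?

Orbfen

With Galven and Bryrax, Syljor is earned (Rule 4).
With Syljor and Bryrax, Orbfen is earned (Rule 5).
No rule produces Qorfen, and it is not given. No rule produces Hexfal, and it is not given. Irdrax would need Bryrax, Brytal, and Orbfen (Rule 2), but Brytal is never earned.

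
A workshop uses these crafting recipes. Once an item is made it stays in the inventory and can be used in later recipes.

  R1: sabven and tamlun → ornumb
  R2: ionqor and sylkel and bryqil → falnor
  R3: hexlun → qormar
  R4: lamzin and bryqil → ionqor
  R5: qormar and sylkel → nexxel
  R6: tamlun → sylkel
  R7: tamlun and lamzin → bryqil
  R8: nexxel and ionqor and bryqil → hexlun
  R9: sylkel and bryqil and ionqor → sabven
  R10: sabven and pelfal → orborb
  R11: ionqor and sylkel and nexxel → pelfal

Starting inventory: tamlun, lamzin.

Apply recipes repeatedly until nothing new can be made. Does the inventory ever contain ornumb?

Using R6, tamlun makes sylkel.
tamlun and lamzin → bryqil (R7).
Using R4, lamzin and bryqil make ionqor.
Using R9, sylkel, bryqil, and ionqor make sabven.
Using R1, sabven and tamlun make ornumb.

Yes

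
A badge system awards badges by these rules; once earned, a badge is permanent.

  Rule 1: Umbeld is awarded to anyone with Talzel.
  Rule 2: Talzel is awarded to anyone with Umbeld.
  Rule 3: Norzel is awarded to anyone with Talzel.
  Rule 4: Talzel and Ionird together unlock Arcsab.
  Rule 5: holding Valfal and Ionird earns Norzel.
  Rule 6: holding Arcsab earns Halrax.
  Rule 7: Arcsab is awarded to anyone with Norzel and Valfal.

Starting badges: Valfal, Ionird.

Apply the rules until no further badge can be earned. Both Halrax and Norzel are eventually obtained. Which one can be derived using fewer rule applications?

Norzel: With Valfal and Ionird, Norzel is earned (Rule 5). [1 rule application]
Halrax: With Valfal and Ionird, Norzel is earned (Rule 5). With Norzel and Valfal, Arcsab is earned (Rule 7). With Arcsab, Halrax is earned (Rule 6). [3 rule applications]
Norzel needs fewer.

Norzel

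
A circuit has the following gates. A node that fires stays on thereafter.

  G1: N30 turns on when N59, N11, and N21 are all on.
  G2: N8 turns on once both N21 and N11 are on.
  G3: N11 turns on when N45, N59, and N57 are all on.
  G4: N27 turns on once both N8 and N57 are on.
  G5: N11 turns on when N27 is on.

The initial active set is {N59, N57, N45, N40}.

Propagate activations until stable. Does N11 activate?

N45, N59, and N57 are on, so N11 turns on (G3).

Yes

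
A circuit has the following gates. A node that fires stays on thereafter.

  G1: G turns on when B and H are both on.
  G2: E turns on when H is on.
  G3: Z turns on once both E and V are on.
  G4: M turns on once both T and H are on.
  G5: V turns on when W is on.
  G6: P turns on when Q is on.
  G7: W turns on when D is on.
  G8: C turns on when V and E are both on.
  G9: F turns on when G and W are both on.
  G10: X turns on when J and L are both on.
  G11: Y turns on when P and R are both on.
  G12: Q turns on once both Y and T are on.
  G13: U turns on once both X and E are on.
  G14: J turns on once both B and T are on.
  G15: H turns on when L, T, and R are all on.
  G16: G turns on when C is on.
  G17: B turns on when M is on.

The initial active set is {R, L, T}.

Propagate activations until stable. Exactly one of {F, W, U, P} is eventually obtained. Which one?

G15: L, T, and R on → H on.
G4: T and H on → M on.
H is on, so E turns on (G2).
G17: M on → B on.
G14: B and T on → J on.
G10: J and L on → X on.
X and E are on, so U turns on (G13).
F would need G and W (G9), but W never turns on. W would need D (G7), but D never turns on. P would need Q (G6), but Q never turns on.

U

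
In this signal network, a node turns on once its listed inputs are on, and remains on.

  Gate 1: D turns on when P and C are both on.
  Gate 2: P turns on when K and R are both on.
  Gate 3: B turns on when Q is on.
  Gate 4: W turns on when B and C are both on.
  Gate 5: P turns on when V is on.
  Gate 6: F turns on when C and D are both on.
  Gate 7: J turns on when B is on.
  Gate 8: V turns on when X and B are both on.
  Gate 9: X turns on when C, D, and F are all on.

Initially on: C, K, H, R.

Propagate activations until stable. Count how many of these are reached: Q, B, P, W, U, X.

2

K and R are on, so P turns on (Gate 2).
Gate 1: P and C on → D on.
C and D are on, so F turns on (Gate 6).
Gate 9: C, D, and F on → X on.
No rule produces Q, and it is not given.
B would need Q (Gate 3), but Q never turns on.
P: reached.
W would need B and C (Gate 4), but B never turns on.
No rule produces U, and it is not given.
X: reached.
Reached: P and X — 2 of the 6.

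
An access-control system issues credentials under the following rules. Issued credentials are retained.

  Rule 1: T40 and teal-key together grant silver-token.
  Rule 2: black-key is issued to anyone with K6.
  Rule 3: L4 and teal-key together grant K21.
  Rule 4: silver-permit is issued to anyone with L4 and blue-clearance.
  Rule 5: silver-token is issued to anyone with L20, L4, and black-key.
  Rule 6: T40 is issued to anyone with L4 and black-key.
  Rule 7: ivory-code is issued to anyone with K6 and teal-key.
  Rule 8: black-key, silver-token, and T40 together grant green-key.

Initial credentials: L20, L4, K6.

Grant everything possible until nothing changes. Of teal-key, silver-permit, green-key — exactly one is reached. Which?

Holding K6 grants black-key (Rule 2).
Holding L20, L4, and black-key grants silver-token (Rule 5).
Holding L4 and black-key grants T40 (Rule 6).
Holding black-key, silver-token, and T40 grants green-key (Rule 8).
No rule produces teal-key, and it is not given. silver-permit would need L4 and blue-clearance (Rule 4), but blue-clearance is never granted.

green-key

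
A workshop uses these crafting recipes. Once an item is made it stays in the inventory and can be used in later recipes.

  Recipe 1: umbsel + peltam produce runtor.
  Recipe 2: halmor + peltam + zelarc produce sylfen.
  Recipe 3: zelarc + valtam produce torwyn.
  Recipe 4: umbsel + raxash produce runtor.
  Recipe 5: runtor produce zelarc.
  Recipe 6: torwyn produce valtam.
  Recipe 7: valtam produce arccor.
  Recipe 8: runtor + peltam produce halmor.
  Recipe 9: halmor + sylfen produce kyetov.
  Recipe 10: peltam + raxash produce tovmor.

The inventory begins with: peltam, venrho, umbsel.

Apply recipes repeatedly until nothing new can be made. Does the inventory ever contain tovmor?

No

tovmor would need peltam and raxash (Recipe 10), but raxash is never obtained.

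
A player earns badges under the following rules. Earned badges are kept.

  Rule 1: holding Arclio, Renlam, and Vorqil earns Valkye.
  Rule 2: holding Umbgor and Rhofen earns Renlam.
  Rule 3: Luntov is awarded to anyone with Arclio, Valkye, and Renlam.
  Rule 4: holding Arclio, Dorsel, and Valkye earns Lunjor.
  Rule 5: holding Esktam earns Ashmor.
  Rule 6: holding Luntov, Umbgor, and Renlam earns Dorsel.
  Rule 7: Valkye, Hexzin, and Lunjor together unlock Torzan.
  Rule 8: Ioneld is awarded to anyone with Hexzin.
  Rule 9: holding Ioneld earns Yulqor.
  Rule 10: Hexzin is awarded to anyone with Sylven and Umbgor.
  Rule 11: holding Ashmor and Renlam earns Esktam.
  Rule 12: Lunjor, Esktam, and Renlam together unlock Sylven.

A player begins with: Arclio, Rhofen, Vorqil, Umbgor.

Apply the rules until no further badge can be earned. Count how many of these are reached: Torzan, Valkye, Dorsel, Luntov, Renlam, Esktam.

With Umbgor and Rhofen, Renlam is earned (Rule 2).
With Arclio, Renlam, and Vorqil, Valkye is earned (Rule 1).
With Arclio, Valkye, and Renlam, Luntov is earned (Rule 3).
With Luntov, Umbgor, and Renlam, Dorsel is earned (Rule 6).
Torzan would need Valkye, Hexzin, and Lunjor (Rule 7), but Hexzin is never earned.
Valkye: reached.
Dorsel: reached.
Luntov: reached.
Renlam: reached.
Esktam would need Ashmor and Renlam (Rule 11), but Ashmor is never earned.
Reached: Valkye, Dorsel, Luntov, and Renlam — 4 of the 6.

4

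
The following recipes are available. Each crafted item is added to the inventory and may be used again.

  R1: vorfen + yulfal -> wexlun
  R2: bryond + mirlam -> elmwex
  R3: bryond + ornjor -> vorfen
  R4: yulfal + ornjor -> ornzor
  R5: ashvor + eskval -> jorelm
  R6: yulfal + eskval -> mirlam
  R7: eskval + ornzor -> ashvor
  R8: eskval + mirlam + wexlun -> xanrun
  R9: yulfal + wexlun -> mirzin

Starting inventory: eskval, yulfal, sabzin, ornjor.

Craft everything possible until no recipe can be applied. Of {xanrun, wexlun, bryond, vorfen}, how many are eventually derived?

0

xanrun would need eskval, mirlam, and wexlun (R8), but wexlun is never obtained.
wexlun would need vorfen and yulfal (R1), but vorfen is never obtained.
No rule produces bryond, and it is not given.
vorfen would need bryond and ornjor (R3), but bryond is never obtained.
None of the 4 are reached.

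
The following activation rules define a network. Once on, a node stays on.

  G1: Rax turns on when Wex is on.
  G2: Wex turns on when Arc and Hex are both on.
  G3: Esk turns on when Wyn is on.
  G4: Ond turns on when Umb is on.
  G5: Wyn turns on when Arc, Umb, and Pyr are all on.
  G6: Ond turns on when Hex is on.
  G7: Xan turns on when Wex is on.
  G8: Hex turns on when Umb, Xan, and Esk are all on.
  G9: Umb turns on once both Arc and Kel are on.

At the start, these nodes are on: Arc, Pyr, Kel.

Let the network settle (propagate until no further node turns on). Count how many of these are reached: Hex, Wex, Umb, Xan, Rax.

G9: Arc and Kel on → Umb on.
Hex would need Umb, Xan, and Esk (G8), but Xan never turns on.
Wex would need Arc and Hex (G2), but Hex never turns on.
Umb: reached.
Xan would need Wex (G7), but Wex never turns on.
Rax would need Wex (G1), but Wex never turns on.
Reached: Umb — 1 of the 5.

1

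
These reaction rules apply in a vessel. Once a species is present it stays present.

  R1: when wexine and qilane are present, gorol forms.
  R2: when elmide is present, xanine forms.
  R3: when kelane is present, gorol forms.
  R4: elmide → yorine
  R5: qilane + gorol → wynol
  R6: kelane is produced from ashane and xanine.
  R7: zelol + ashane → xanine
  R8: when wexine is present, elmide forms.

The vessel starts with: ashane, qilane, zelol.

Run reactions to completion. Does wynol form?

Yes

zelol and ashane present → xanine forms (R7).
ashane and xanine present → kelane forms (R6).
kelane present → gorol forms (R3).
qilane and gorol present → wynol forms (R5).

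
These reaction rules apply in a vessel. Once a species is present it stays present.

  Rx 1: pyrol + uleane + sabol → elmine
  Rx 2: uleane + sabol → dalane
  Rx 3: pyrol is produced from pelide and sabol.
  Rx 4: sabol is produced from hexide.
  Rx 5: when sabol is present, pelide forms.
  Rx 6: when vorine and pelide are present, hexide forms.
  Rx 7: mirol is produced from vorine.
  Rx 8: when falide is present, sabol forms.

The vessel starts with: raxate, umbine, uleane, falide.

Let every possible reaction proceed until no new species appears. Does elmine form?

falide present → sabol forms (Rx 8).
sabol present → pelide forms (Rx 5).
pelide and sabol present → pyrol forms (Rx 3).
pyrol, uleane, and sabol present → elmine forms (Rx 1).

Yes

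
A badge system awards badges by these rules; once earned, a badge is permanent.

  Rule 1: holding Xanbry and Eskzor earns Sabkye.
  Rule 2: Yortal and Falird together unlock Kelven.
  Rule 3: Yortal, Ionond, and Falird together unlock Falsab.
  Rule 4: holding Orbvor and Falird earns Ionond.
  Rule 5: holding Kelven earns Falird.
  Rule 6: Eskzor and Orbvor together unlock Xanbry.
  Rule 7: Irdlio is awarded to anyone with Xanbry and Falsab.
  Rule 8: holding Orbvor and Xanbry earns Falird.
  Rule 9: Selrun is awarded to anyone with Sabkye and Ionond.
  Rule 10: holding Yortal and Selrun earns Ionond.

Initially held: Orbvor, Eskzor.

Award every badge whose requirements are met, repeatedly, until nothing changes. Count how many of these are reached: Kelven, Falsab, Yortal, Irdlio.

0

Kelven would need Yortal and Falird (Rule 2), but Yortal is never earned.
Falsab would need Yortal, Ionond, and Falird (Rule 3), but Yortal is never earned.
No rule produces Yortal, and it is not given.
Irdlio would need Xanbry and Falsab (Rule 7), but Falsab is never earned.
None of the 4 are reached.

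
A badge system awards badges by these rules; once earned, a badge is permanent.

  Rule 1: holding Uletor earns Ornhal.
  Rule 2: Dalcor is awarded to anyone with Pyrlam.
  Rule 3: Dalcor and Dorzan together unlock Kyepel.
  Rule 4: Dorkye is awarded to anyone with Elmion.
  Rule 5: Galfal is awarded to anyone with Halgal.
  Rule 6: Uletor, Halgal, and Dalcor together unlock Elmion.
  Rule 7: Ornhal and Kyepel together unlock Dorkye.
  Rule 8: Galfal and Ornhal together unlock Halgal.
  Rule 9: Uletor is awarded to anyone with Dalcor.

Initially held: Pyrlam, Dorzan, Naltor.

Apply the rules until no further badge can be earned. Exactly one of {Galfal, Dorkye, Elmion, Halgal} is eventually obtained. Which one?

With Pyrlam, Dalcor is earned (Rule 2).
With Dalcor, Uletor is earned (Rule 9).
With Dalcor and Dorzan, Kyepel is earned (Rule 3).
With Uletor, Ornhal is earned (Rule 1).
With Ornhal and Kyepel, Dorkye is earned (Rule 7).
Elmion would need Uletor, Halgal, and Dalcor (Rule 6), but Halgal is never earned. Galfal would need Halgal (Rule 5), but Halgal is never earned. Halgal would need Galfal and Ornhal (Rule 8), but Galfal is never earned.

Dorkye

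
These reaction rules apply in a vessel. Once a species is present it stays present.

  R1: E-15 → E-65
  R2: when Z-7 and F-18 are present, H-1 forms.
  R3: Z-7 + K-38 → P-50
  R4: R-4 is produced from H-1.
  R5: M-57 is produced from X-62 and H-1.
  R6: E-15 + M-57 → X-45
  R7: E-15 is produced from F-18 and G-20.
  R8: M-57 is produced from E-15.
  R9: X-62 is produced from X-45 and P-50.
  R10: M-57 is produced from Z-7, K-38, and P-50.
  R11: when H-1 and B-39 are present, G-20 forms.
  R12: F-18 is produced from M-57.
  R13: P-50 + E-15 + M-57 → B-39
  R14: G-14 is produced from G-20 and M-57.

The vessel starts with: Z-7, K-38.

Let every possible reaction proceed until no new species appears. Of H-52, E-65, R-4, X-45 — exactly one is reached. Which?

R-4

Z-7 and K-38 present → P-50 forms (R3).
Z-7, K-38, and P-50 present → M-57 forms (R10).
M-57 present → F-18 forms (R12).
Z-7 and F-18 present → H-1 forms (R2).
H-1 present → R-4 forms (R4).
X-45 would need E-15 and M-57 (R6), but E-15 never forms. No rule produces H-52, and it is not given. E-65 would need E-15 (R1), but E-15 never forms.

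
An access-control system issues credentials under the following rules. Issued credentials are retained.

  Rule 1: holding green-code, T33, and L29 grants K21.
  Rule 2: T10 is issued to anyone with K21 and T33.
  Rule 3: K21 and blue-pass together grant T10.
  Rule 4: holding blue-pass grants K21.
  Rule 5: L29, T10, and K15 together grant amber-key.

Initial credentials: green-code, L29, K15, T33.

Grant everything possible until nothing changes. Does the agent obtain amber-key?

Holding green-code, T33, and L29 grants K21 (Rule 1).
Holding K21 and T33 grants T10 (Rule 2).
Holding L29, T10, and K15 grants amber-key (Rule 5).

Yes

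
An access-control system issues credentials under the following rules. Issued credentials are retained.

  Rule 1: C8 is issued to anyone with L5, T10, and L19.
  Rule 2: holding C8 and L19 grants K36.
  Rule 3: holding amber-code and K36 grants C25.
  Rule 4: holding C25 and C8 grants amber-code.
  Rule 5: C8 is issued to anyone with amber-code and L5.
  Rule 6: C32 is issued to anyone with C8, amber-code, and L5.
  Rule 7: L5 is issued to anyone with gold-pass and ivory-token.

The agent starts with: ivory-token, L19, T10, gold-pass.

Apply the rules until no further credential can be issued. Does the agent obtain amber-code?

No

amber-code would need C25 and C8 (Rule 4), but C25 is never granted.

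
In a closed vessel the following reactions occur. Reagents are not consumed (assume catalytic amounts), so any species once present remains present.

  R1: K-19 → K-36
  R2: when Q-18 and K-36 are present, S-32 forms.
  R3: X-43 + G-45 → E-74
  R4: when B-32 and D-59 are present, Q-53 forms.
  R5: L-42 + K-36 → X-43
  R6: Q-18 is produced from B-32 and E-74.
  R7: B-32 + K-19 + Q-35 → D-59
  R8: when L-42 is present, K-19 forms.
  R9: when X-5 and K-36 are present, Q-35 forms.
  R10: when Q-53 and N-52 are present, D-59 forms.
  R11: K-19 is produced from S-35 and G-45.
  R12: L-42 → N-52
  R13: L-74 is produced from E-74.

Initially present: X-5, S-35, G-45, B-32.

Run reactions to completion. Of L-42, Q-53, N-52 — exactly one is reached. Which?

Q-53

S-35 and G-45 present → K-19 forms (R11).
K-19 present → K-36 forms (R1).
X-5 and K-36 present → Q-35 forms (R9).
B-32, K-19, and Q-35 present → D-59 forms (R7).
B-32 and D-59 present → Q-53 forms (R4).
N-52 would need L-42 (R12), but L-42 never forms. No rule produces L-42, and it is not given.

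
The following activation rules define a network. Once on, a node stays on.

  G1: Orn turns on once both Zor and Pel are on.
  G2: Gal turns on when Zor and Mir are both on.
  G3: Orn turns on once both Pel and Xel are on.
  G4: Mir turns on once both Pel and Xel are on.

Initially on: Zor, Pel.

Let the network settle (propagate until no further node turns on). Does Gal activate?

No

Gal would need Zor and Mir (G2), but Mir never turns on.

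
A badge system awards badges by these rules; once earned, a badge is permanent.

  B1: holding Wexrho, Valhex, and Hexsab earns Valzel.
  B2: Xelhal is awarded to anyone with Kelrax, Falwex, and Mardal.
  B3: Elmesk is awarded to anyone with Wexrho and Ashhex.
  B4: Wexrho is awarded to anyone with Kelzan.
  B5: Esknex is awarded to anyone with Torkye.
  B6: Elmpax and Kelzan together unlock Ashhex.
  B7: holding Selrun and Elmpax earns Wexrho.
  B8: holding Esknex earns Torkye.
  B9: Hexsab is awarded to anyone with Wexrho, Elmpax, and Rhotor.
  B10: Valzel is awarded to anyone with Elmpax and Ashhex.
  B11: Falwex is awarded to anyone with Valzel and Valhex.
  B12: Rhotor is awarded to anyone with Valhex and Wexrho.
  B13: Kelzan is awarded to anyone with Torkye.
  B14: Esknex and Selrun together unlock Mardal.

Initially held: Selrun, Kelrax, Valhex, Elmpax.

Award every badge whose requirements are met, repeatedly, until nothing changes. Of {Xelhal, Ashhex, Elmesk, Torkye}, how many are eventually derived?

0

Xelhal would need Kelrax, Falwex, and Mardal (B2), but Mardal is never earned.
Ashhex would need Elmpax and Kelzan (B6), but Kelzan is never earned.
Elmesk would need Wexrho and Ashhex (B3), but Ashhex is never earned.
Torkye would need Esknex (B8), but Esknex is never earned.
None of the 4 are reached.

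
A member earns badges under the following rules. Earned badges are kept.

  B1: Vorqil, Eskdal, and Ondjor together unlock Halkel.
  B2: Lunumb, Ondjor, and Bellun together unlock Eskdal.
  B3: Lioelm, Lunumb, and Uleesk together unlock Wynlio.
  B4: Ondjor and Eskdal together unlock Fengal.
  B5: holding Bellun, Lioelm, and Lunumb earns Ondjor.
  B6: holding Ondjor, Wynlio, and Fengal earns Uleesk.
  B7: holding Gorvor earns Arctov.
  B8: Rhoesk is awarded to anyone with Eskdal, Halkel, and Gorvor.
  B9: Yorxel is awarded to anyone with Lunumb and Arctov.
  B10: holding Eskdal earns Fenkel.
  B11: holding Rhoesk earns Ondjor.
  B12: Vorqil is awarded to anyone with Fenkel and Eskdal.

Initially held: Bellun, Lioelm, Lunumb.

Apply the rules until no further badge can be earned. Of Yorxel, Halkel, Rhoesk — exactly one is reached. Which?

Halkel

With Bellun, Lioelm, and Lunumb, Ondjor is earned (B5).
With Lunumb, Ondjor, and Bellun, Eskdal is earned (B2).
With Eskdal, Fenkel is earned (B10).
With Fenkel and Eskdal, Vorqil is earned (B12).
With Vorqil, Eskdal, and Ondjor, Halkel is earned (B1).
Yorxel would need Lunumb and Arctov (B9), but Arctov is never earned. Rhoesk would need Eskdal, Halkel, and Gorvor (B8), but Gorvor is never earned.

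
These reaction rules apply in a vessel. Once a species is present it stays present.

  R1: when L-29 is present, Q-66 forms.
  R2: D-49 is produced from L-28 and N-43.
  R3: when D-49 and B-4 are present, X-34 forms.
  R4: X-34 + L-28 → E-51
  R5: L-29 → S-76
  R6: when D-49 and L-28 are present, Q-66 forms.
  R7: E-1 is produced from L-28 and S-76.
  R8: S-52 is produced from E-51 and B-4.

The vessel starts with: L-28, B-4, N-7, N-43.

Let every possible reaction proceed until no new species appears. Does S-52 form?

L-28 and N-43 present → D-49 forms (R2).
D-49 and B-4 present → X-34 forms (R3).
X-34 and L-28 present → E-51 forms (R4).
E-51 and B-4 present → S-52 forms (R8).

Yes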